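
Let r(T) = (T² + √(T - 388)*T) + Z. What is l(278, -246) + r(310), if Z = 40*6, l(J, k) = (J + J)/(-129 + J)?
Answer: 14355216/149 + 310*I*√78 ≈ 96344.0 + 2737.8*I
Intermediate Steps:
l(J, k) = 2*J/(-129 + J) (l(J, k) = (2*J)/(-129 + J) = 2*J/(-129 + J))
Z = 240
r(T) = 240 + T² + T*√(-388 + T) (r(T) = (T² + √(T - 388)*T) + 240 = (T² + √(-388 + T)*T) + 240 = (T² + T*√(-388 + T)) + 240 = 240 + T² + T*√(-388 + T))
l(278, -246) + r(310) = 2*278/(-129 + 278) + (240 + 310² + 310*√(-388 + 310)) = 2*278/149 + (240 + 96100 + 310*√(-78)) = 2*278*(1/149) + (240 + 96100 + 310*(I*√78)) = 556/149 + (240 + 96100 + 310*I*√78) = 556/149 + (96340 + 310*I*√78) = 14355216/149 + 310*I*√78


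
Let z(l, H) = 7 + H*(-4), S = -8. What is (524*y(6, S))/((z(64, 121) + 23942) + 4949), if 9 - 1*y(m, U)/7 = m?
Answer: 5502/14207 ≈ 0.38727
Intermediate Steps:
y(m, U) = 63 - 7*m
z(l, H) = 7 - 4*H
(524*y(6, S))/((z(64, 121) + 23942) + 4949) = (524*(63 - 7*6))/(((7 - 4*121) + 23942) + 4949) = (524*(63 - 42))/(((7 - 484) + 23942) + 4949) = (524*21)/((-477 + 23942) + 4949) = 11004/(23465 + 4949) = 11004/28414 = 11004*(1/28414) = 5502/14207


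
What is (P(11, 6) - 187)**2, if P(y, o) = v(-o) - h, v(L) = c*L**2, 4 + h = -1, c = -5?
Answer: 131044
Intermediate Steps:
h = -5 (h = -4 - 1 = -5)
v(L) = -5*L**2
P(y, o) = 5 - 5*o**2 (P(y, o) = -5*o**2 - 1*(-5) = -5*o**2 + 5 = 5 - 5*o**2)
(P(11, 6) - 187)**2 = ((5 - 5*6**2) - 187)**2 = ((5 - 5*36) - 187)**2 = ((5 - 180) - 187)**2 = (-175 - 187)**2 = (-362)**2 = 131044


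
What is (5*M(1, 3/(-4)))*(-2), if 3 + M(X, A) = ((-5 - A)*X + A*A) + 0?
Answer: 535/8 ≈ 66.875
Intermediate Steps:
M(X, A) = -3 + A² + X*(-5 - A) (M(X, A) = -3 + (((-5 - A)*X + A*A) + 0) = -3 + ((X*(-5 - A) + A²) + 0) = -3 + ((A² + X*(-5 - A)) + 0) = -3 + (A² + X*(-5 - A)) = -3 + A² + X*(-5 - A))
(5*M(1, 3/(-4)))*(-2) = (5*(-3 + (3/(-4))² - 5*1 - 1*3/(-4)*1))*(-2) = (5*(-3 + (3*(-¼))² - 5 - 1*3*(-¼)*1))*(-2) = (5*(-3 + (-¾)² - 5 - 1*(-¾)*1))*(-2) = (5*(-3 + 9/16 - 5 + ¾))*(-2) = (5*(-107/16))*(-2) = -535/16*(-2) = 535/8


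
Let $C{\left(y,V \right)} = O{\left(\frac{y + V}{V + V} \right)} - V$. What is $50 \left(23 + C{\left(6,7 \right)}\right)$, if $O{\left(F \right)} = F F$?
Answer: $\frac{82625}{98} \approx 843.11$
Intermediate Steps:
$O{\left(F \right)} = F^{2}$
$C{\left(y,V \right)} = - V + \frac{\left(V + y\right)^{2}}{4 V^{2}}$ ($C{\left(y,V \right)} = \left(\frac{y + V}{V + V}\right)^{2} - V = \left(\frac{V + y}{2 V}\right)^{2} - V = \frac{\left(V + y\right)^{2}}{4 V^{2}} - V = - V + \frac{\left(V + y\right)^{2}}{4 V^{2}}$)
$50 \left(23 + C{\left(6,7 \right)}\right) = 50 \left(23 - \left(7 - \frac{\left(7 + 6\right)^{2}}{4 \cdot 49}\right)\right) = 50 \left(23 - \left(7 - \frac{13^{2}}{196}\right)\right) = 50 \left(23 - \left(7 - \frac{169}{196}\right)\right) = 50 \left(23 + \left(-7 + \frac{169}{196}\right)\right) = 50 \left(23 - \frac{1203}{196}\right) = 50 \cdot \frac{3305}{196} = \frac{82625}{98}$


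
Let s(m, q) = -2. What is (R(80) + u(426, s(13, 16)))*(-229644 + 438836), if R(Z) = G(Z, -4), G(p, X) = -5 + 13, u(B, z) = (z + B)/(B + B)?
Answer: 378637520/213 ≈ 1.7776e+6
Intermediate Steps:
u(B, z) = (B + z)/(2*B) (u(B, z) = (B + z)/((2*B)) = (B + z)*(1/(2*B)) = (B + z)/(2*B))
G(p, X) = 8
R(Z) = 8
(R(80) + u(426, s(13, 16)))*(-229644 + 438836) = (8 + (1/2)*(426 - 2)/426)*(-229644 + 438836) = (8 + (1/2)*(1/426)*424)*209192 = (8 + 106/213)*209192 = (1810/213)*209192 = 378637520/213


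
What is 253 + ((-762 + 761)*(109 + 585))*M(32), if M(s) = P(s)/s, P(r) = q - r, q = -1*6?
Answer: 8617/8 ≈ 1077.1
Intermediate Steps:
q = -6
P(r) = -6 - r
M(s) = (-6 - s)/s
253 + ((-762 + 761)*(109 + 585))*M(32) = 253 + ((-762 + 761)*(109 + 585))*((-6 - 1*32)/32) = 253 + (-1*694)*((-6 - 32)/32) = 253 - 347*(-38)/16 = 253 - 694*(-19/16) = 253 + 6593/8 = 8617/8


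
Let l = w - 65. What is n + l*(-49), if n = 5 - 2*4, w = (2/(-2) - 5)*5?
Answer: 4652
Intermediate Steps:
w = -30 (w = (2*(-½) - 5)*5 = (-1 - 5)*5 = -6*5 = -30)
l = -95 (l = -30 - 65 = -95)
n = -3 (n = 5 - 8 = -3)
n + l*(-49) = -3 - 95*(-49) = -3 + 4655 = 4652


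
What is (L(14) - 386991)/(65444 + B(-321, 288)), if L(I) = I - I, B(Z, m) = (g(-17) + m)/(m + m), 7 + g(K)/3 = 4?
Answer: -2751936/465383 ≈ -5.9133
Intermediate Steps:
g(K) = -9 (g(K) = -21 + 3*4 = -21 + 12 = -9)
B(Z, m) = (-9 + m)/(2*m) (B(Z, m) = (-9 + m)/(m + m) = (-9 + m)/((2*m)) = (-9 + m)*(1/(2*m)) = (-9 + m)/(2*m))
L(I) = 0
(L(14) - 386991)/(65444 + B(-321, 288)) = (0 - 386991)/(65444 + (½)*(-9 + 288)/288) = -386991/(65444 + (½)*(1/288)*279) = -386991/(65444 + 31/64) = -386991/4188447/64 = -386991*64/4188447 = -2751936/465383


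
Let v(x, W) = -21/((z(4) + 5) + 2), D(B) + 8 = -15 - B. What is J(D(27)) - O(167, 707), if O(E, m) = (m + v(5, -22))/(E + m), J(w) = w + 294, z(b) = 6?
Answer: 1381579/5681 ≈ 243.19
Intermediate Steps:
D(B) = -23 - B (D(B) = -8 + (-15 - B) = -23 - B)
J(w) = 294 + w
v(x, W) = -21/13 (v(x, W) = -21/((6 + 5) + 2) = -21/(11 + 2) = -21/13)
O(E, m) = (-21/13 + m)/(E + m) (O(E, m) = (m - 21/13)/(E + m) = (-21/13 + m)/(E + m))
J(D(27)) - O(167, 707) = (294 + (-23 - 1*27)) - (-21/13 + 707)/(167 + 707) = (294 + (-23 - 27)) - 9170/(874*13) = (294 - 50) - 9170/(874*13) = 244 - 1*4585/5681 = 244 - 4585/5681 = 1381579/5681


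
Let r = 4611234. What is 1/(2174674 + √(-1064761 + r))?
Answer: 2174674/4729203459803 - 7*√72377/4729203459803 ≈ 4.5944e-7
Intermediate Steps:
1/(2174674 + √(-1064761 + r)) = 1/(2174674 + √(-1064761 + 4611234)) = 1/(2174674 + √3546473) = 1/(2174674 + 7*√72377)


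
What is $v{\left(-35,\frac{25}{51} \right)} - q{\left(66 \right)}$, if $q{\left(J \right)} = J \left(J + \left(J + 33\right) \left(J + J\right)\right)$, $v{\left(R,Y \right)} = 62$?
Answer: $-866782$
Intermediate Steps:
$q{\left(J \right)} = J \left(J + 2 J \left(33 + J\right)\right)$ ($q{\left(J \right)} = J \left(J + \left(33 + J\right) 2 J\right) = J \left(J + 2 J \left(33 + J\right)\right)$)
$v{\left(-35,\frac{25}{51} \right)} - q{\left(66 \right)} = 62 - 66^{2} \left(67 + 2 \cdot 66\right) = 62 - 4356 \left(67 + 132\right) = 62 - 4356 \cdot 199 = 62 - 866844 = -866782$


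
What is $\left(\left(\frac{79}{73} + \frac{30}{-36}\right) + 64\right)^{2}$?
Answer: $\frac{791915881}{191844} \approx 4127.9$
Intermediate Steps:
$\left(\left(\frac{79}{73} + \frac{30}{-36}\right) + 64\right)^{2} = \left(\left(79 \cdot \frac{1}{73} + 30 \left(- \frac{1}{36}\right)\right) + 64\right)^{2} = \left(\left(\frac{79}{73} - \frac{5}{6}\right) + 64\right)^{2} = \left(\frac{109}{438} + 64\right)^{2} = \left(\frac{28141}{438}\right)^{2} = \frac{791915881}{191844}$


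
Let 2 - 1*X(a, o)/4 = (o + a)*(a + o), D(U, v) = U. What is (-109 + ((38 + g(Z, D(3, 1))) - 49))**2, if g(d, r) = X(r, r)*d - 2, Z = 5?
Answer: 643204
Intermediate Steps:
X(a, o) = 8 - 4*(a + o)**2 (X(a, o) = 8 - 4*(o + a)*(a + o) = 8 - 4*(a + o)*(a + o) = 8 - 4*(a + o)**2)
g(d, r) = -2 + d*(8 - 16*r**2) (g(d, r) = (8 - 4*(r + r)**2)*d - 2 = (8 - 4*4*r**2)*d - 2 = (8 - 16*r**2)*d - 2 = d*(8 - 16*r**2) - 2 = -2 + d*(8 - 16*r**2))
(-109 + ((38 + g(Z, D(3, 1))) - 49))**2 = (-109 + ((38 + (-2 + 8*5 - 16*5*3**2)) - 49))**2 = (-109 + ((38 + (-2 + 40 - 16*5*9)) - 49))**2 = (-109 + ((38 + (-2 + 40 - 720)) - 49))**2 = (-109 + ((38 - 682) - 49))**2 = (-109 + (-644 - 49))**2 = (-109 - 693)**2 = (-802)**2 = 643204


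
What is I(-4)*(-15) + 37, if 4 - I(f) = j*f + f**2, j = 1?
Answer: 157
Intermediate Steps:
I(f) = 4 - f - f**2 (I(f) = 4 - (1*f + f**2) = 4 - (f + f**2) = 4 + (-f - f**2) = 4 - f - f**2)
I(-4)*(-15) + 37 = (4 - 1*(-4) - 1*(-4)**2)*(-15) + 37 = (4 + 4 - 1*16)*(-15) + 37 = (4 + 4 - 16)*(-15) + 37 = -8*(-15) + 37 = 120 + 37 = 157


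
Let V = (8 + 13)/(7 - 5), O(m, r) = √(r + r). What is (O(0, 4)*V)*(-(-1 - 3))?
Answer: 84*√2 ≈ 118.79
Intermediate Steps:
O(m, r) = √2*√r (O(m, r) = √(2*r) = √2*√r)
V = 21/2 ≈ 10.500
(O(0, 4)*V)*(-(-1 - 3)) = ((√2*√4)*(21/2))*(-(-1 - 3)) = ((√2*2)*(21/2))*(-1*(-4)) = ((2*√2)*(21/2))*4 = (21*√2)*4 = 84*√2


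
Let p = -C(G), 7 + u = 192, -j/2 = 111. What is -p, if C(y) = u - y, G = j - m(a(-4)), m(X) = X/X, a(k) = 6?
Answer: 408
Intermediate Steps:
j = -222 (j = -2*111 = -222)
u = 185 (u = -7 + 192 = 185)
m(X) = 1
G = -223 (G = -222 - 1*1 = -222 - 1 = -223)
C(y) = 185 - y
p = -408 (p = -(185 - 1*(-223)) = -(185 + 223) = -1*408 = -408)
-p = -1*(-408) = 408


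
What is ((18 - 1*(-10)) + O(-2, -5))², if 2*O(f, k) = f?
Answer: 729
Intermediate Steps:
O(f, k) = f/2
((18 - 1*(-10)) + O(-2, -5))² = ((18 - 1*(-10)) + (½)*(-2))² = ((18 + 10) - 1)² = (28 - 1)² = 27² = 729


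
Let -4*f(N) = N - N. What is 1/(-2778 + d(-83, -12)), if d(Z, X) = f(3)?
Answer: -1/2778 ≈ -0.00035997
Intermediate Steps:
f(N) = 0 (f(N) = -(N - N)/4 = -¼*0 = 0)
d(Z, X) = 0
1/(-2778 + d(-83, -12)) = 1/(-2778 + 0) = 1/(-2778) = -1/2778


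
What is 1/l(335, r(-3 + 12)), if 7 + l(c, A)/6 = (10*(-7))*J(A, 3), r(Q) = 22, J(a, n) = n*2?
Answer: -1/2562 ≈ -0.00039032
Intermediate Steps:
J(a, n) = 2*n
l(c, A) = -2562 (l(c, A) = -42 + 6*((10*(-7))*(2*3)) = -42 + 6*(-70*6) = -42 + 6*(-420) = -42 - 2520 = -2562)
1/l(335, r(-3 + 12)) = 1/(-2562) = -1/2562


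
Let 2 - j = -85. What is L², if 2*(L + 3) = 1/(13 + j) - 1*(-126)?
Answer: 144024001/40000 ≈ 3600.6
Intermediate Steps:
j = 87 (j = 2 - 1*(-85) = 2 + 85 = 87)
L = 12001/200 (L = -3 + (1/(13 + 87) - 1*(-126))/2 = -3 + (1/100 + 126)/2 = -3 + (½)*(12601/100) = -3 + 12601/200 = 12001/200 ≈ 60.005)
L² = (12001/200)² = 144024001/40000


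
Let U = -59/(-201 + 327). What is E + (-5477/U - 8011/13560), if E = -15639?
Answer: -3154515089/800040 ≈ -3942.9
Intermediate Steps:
U = -59/126 ≈ -0.46825
E + (-5477/U - 8011/13560) = -15639 + (-5477/(-59/126) - 8011/13560) = -15639 + (-5477*(-126/59) - 8011*1/13560) = -15639 + (690102/59 - 8011/13560) = -15639 + 9357310471/800040 = -3154515089/800040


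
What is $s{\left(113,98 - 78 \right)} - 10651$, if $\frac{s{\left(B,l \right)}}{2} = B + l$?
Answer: $-10385$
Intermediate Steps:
$s{\left(B,l \right)} = 2 B + 2 l$ ($s{\left(B,l \right)} = 2 \left(B + l\right) = 2 B + 2 l$)
$s{\left(113,98 - 78 \right)} - 10651 = \left(2 \cdot 113 + 2 \left(98 - 78\right)\right) - 10651 = \left(226 + 2 \cdot 20\right) - 10651 = \left(226 + 40\right) - 10651 = 266 - 10651 = -10385$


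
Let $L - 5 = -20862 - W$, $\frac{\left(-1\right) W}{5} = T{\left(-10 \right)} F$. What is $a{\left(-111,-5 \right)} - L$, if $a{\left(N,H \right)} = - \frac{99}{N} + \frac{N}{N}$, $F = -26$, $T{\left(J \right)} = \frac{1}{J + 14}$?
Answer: $\frac{1545963}{74} \approx 20891.0$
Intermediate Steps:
$T{\left(J \right)} = \frac{1}{14 + J}$
$W = \frac{65}{2}$ ($W = - 5 \frac{1}{14 - 10} \left(-26\right) = - 5 \cdot \frac{1}{4} \left(-26\right) = \left(-5\right) \left(- \frac{13}{2}\right) = \frac{65}{2} \approx 32.5$)
$L = - \frac{41779}{2}$ ($L = 5 - \frac{41789}{2} = - \frac{41779}{2} \approx -20890.0$)
$a{\left(N,H \right)} = 1 - \frac{99}{N}$ ($a{\left(N,H \right)} = - \frac{99}{N} + 1 = 1 - \frac{99}{N}$)
$a{\left(-111,-5 \right)} - L = \frac{-99 - 111}{-111} - - \frac{41779}{2} = \left(- \frac{1}{111}\right) \left(-210\right) + \frac{41779}{2} = \frac{70}{37} + \frac{41779}{2} = \frac{1545963}{74}$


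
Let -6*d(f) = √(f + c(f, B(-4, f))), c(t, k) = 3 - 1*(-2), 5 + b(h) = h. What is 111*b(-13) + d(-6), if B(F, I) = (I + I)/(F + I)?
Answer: -1998 - I/6 ≈ -1998.0 - 0.16667*I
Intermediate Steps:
b(h) = -5 + h
B(F, I) = 2*I/(F + I) (B(F, I) = (2*I)/(F + I) = 2*I/(F + I))
c(t, k) = 5 (c(t, k) = 3 + 2 = 5)
d(f) = -√(5 + f)/6 (d(f) = -√(f + 5)/6 = -√(5 + f)/6)
111*b(-13) + d(-6) = 111*(-5 - 13) - √(5 - 6)/6 = 111*(-18) - I/6 = -1998 - I/6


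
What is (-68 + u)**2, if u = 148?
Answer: 6400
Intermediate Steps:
(-68 + u)**2 = (-68 + 148)**2 = 80**2 = 6400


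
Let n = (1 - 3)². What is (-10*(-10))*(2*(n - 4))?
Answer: 0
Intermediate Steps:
n = 4 (n = (-2)² = 4)
(-10*(-10))*(2*(n - 4)) = (-10*(-10))*(2*(4 - 4)) = 100*(2*0) = 100*0 = 0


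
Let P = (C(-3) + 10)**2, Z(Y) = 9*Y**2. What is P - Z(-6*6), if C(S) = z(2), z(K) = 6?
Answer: -11408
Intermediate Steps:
C(S) = 6
P = 256 (P = (6 + 10)**2 = 16**2 = 256)
P - Z(-6*6) = 256 - 9*(-6*6)**2 = 256 - 9*(-36)**2 = 256 - 9*1296 = 256 - 1*11664 = 256 - 11664 = -11408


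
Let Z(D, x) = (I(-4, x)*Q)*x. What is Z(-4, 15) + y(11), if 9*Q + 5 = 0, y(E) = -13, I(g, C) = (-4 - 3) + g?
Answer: 236/3 ≈ 78.667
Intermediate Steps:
I(g, C) = -7 + g
Q = -5/9 (Q = -5/9 + (⅑)*0 = -5/9 + 0 = -5/9 ≈ -0.55556)
Z(D, x) = 55*x/9 (Z(D, x) = ((-7 - 4)*(-5/9))*x = (-11*(-5/9))*x = 55*x/9)
Z(-4, 15) + y(11) = (55/9)*15 - 13 = 275/3 - 13 = 236/3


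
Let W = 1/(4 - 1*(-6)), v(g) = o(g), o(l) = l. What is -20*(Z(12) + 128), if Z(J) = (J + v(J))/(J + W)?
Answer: -314560/121 ≈ -2599.7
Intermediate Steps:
v(g) = g
W = ⅒ (W = 1/(4 + 6) = 1/10 = ⅒ ≈ 0.10000)
Z(J) = 2*J/(⅒ + J) (Z(J) = (J + J)/(J + ⅒) = (2*J)/(⅒ + J) = 2*J/(⅒ + J))
-20*(Z(12) + 128) = -20*(20*12/(1 + 10*12) + 128) = -20*(20*12/(1 + 120) + 128) = -20*(20*12/121 + 128) = -20*(20*12*(1/121) + 128) = -20*(240/121 + 128) = -20*15728/121 = -314560/121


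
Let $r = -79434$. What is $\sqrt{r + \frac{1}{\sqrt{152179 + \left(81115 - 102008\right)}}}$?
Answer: $\frac{\sqrt{-1369125519871464 + 131286 \sqrt{131286}}}{131286} \approx 281.84 i$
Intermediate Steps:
$\sqrt{r + \frac{1}{\sqrt{152179 + \left(81115 - 102008\right)}}} = \sqrt{-79434 + \frac{1}{\sqrt{152179 + \left(81115 - 102008\right)}}} = \sqrt{-79434 + \frac{1}{\sqrt{152179 - 20893}}} = \sqrt{-79434 + \frac{1}{\sqrt{131286}}} = \sqrt{-79434 + \frac{\sqrt{131286}}{131286}}$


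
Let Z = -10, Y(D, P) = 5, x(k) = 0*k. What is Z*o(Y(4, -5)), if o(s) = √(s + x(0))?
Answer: -10*√5 ≈ -22.361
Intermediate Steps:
x(k) = 0
o(s) = √s (o(s) = √(s + 0) = √s)
Z*o(Y(4, -5)) = -10*√5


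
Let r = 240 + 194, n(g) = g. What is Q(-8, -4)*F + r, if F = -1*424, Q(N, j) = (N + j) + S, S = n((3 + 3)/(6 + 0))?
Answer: 5098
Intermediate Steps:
S = 1 (S = (3 + 3)/(6 + 0) = 6/6 = 6*(⅙) = 1)
r = 434
Q(N, j) = 1 + N + j (Q(N, j) = (N + j) + 1 = 1 + N + j)
F = -424
Q(-8, -4)*F + r = (1 - 8 - 4)*(-424) + 434 = -11*(-424) + 434 = 4664 + 434 = 5098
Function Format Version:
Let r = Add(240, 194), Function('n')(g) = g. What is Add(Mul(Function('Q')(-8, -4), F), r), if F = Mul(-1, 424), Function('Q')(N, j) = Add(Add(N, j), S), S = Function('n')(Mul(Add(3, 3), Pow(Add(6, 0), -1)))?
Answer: 5098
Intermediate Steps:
S = 1 (S = Mul(Add(3, 3), Pow(Add(6, 0), -1)) = Mul(6, Pow(6, -1)) = Mul(6, Rational(1, 6)) = 1)
r = 434
Function('Q')(N, j) = Add(1, N, j) (Function('Q')(N, j) = Add(Add(N, j), 1) = Add(1, N, j))
F = -424
Add(Mul(Function('Q')(-8, -4), F), r) = Add(Mul(Add(1, -8, -4), -424), 434) = Add(Mul(-11, -424), 434) = Add(4664, 434) = 5098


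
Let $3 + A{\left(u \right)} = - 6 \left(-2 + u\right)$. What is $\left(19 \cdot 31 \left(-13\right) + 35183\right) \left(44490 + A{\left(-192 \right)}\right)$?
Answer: $1256589426$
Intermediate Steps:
$A{\left(u \right)} = 9 - 6 u$ ($A{\left(u \right)} = -3 - 6 \left(-2 + u\right) = -3 - \left(-12 + 6 u\right) = 9 - 6 u$)
$\left(19 \cdot 31 \left(-13\right) + 35183\right) \left(44490 + A{\left(-192 \right)}\right) = \left(19 \cdot 31 \left(-13\right) + 35183\right) \left(44490 + \left(9 - -1152\right)\right) = \left(589 \left(-13\right) + 35183\right) \left(44490 + \left(9 + 1152\right)\right) = \left(-7657 + 35183\right) \left(44490 + 1161\right) = 27526 \cdot 45651 = 1256589426$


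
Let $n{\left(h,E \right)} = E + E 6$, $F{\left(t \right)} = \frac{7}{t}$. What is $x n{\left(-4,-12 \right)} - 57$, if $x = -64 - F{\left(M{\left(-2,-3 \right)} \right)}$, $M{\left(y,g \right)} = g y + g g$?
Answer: $\frac{26791}{5} \approx 5358.2$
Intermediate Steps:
$M{\left(y,g \right)} = g^{2} + g y$ ($M{\left(y,g \right)} = g y + g^{2} = g^{2} + g y$)
$x = - \frac{967}{15}$ ($x = -64 - \frac{7}{\left(-3\right) \left(-3 - 2\right)} = -64 - \frac{7}{\left(-3\right) \left(-5\right)} = -64 - \frac{7}{15} = - \frac{967}{15} \approx -64.467$)
$n{\left(h,E \right)} = 7 E$ ($n{\left(h,E \right)} = E + 6 E = 7 E$)
$x n{\left(-4,-12 \right)} - 57 = - \frac{967 \cdot 7 \left(-12\right)}{15} - 57 = \left(- \frac{967}{15}\right) \left(-84\right) - 57 = \frac{27076}{5} - 57 = \frac{26791}{5}$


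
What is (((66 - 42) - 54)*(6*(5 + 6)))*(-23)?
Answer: 45540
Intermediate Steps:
(((66 - 42) - 54)*(6*(5 + 6)))*(-23) = ((24 - 54)*(6*11))*(-23) = -30*66*(-23) = -1980*(-23) = 45540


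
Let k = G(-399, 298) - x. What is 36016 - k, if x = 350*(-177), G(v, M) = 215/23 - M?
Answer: -589843/23 ≈ -25645.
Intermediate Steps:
G(v, M) = 215/23 - M (G(v, M) = 215*(1/23) - M = 215/23 - M)
x = -61950
k = 1418211/23 (k = (215/23 - 1*298) - 1*(-61950) = (215/23 - 298) + 61950 = -6639/23 + 61950 = 1418211/23 ≈ 61661.)
36016 - k = 36016 - 1*1418211/23 = 36016 - 1418211/23 = -589843/23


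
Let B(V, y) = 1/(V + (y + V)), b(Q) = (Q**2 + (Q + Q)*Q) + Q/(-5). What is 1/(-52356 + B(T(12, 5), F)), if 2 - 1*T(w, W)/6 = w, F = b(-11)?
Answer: -1226/64188451 ≈ -1.9100e-5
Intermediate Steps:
b(Q) = 3*Q**2 - Q/5 (b(Q) = (Q**2 + (2*Q)*Q) + Q*(-1/5) = (Q**2 + 2*Q**2) - Q/5 = 3*Q**2 - Q/5)
F = 1826/5 (F = (1/5)*(-11)*(-1 + 15*(-11)) = (1/5)*(-11)*(-1 - 165) = (1/5)*(-11)*(-166) = 1826/5 ≈ 365.20)
T(w, W) = 12 - 6*w
B(V, y) = 1/(y + 2*V) (B(V, y) = 1/(V + (V + y)) = 1/(y + 2*V))
1/(-52356 + B(T(12, 5), F)) = 1/(-52356 + 1/(1826/5 + 2*(12 - 6*12))) = 1/(-52356 + 1/(1826/5 + 2*(12 - 72))) = 1/(-52356 + 1/(1826/5 + 2*(-60))) = 1/(-52356 + 1/(1826/5 - 120)) = 1/(-52356 + 1/(1226/5)) = 1/(-52356 + 5/1226) = 1/(-64188451/1226) = -1226/64188451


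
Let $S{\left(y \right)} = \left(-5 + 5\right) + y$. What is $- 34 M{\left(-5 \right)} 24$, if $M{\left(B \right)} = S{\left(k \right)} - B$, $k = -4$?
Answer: $-816$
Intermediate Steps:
$S{\left(y \right)} = y$ ($S{\left(y \right)} = 0 + y = y$)
$M{\left(B \right)} = -4 - B$
$- 34 M{\left(-5 \right)} 24 = - 34 \left(-4 - -5\right) 24 = - 34 \left(-4 + 5\right) 24 = \left(-34\right) 1 \cdot 24 = \left(-34\right) 24 = -816$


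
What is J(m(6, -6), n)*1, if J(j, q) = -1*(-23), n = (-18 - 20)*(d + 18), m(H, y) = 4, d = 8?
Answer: 23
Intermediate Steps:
n = -988 (n = (-18 - 20)*(8 + 18) = -38*26 = -988)
J(j, q) = 23
J(m(6, -6), n)*1 = 23*1 = 23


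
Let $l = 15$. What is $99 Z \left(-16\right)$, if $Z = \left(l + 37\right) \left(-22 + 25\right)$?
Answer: $-247104$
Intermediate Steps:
$Z = 156$ ($Z = \left(15 + 37\right) \left(-22 + 25\right) = 52 \cdot 3 = 156$)
$99 Z \left(-16\right) = 99 \cdot 156 \left(-16\right) = 15444 \left(-16\right) = -247104$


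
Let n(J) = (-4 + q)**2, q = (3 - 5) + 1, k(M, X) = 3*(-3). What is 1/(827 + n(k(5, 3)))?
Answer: 1/852 ≈ 0.0011737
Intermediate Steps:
k(M, X) = -9
q = -1 (q = -2 + 1 = -1)
n(J) = 25 (n(J) = (-4 - 1)**2 = (-5)**2 = 25)
1/(827 + n(k(5, 3))) = 1/(827 + 25) = 1/852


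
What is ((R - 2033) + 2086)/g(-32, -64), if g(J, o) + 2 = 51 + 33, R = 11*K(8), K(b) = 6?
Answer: 119/82 ≈ 1.4512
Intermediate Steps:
R = 66 (R = 11*6 = 66)
g(J, o) = 82 (g(J, o) = -2 + (51 + 33) = -2 + 84 = 82)
((R - 2033) + 2086)/g(-32, -64) = ((66 - 2033) + 2086)/82 = (-1967 + 2086)*(1/82) = 119*(1/82) = 119/82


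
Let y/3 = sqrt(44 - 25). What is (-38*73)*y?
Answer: -8322*sqrt(19) ≈ -36275.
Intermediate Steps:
y = 3*sqrt(19) (y = 3*sqrt(44 - 25) = 3*sqrt(19) ≈ 13.077)
(-38*73)*y = (-38*73)*(3*sqrt(19)) = -8322*sqrt(19)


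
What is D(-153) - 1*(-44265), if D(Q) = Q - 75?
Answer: 44037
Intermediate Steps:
D(Q) = -75 + Q
D(-153) - 1*(-44265) = (-75 - 153) - 1*(-44265) = -228 + 44265 = 44037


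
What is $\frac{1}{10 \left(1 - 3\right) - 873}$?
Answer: $- \frac{1}{893} \approx -0.0011198$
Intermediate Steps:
$\frac{1}{10 \left(1 - 3\right) - 873} = \frac{1}{10 \left(-2\right) - 873} = \frac{1}{-20 - 873} = \frac{1}{-893} = - \frac{1}{893}$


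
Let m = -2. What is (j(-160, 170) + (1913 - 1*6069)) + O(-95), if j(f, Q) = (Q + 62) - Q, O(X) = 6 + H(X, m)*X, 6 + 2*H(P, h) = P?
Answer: 1419/2 ≈ 709.50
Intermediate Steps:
H(P, h) = -3 + P/2
O(X) = 6 + X*(-3 + X/2) (O(X) = 6 + (-3 + X/2)*X = 6 + X*(-3 + X/2))
j(f, Q) = 62 (j(f, Q) = (62 + Q) - Q = 62)
(j(-160, 170) + (1913 - 1*6069)) + O(-95) = (62 + (1913 - 1*6069)) + (6 + (1/2)*(-95)*(-6 - 95)) = (62 + (1913 - 6069)) + (6 + (1/2)*(-95)*(-101)) = (62 - 4156) + (6 + 9595/2) = -4094 + 9607/2 = 1419/2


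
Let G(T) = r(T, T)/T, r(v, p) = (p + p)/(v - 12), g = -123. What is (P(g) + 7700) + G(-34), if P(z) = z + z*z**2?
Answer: -42625671/23 ≈ -1.8533e+6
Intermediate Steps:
r(v, p) = 2*p/(-12 + v) (r(v, p) = (2*p)/(-12 + v) = 2*p/(-12 + v))
P(z) = z + z**3
G(T) = 2/(-12 + T) (G(T) = (2*T/(-12 + T))/T = 2/(-12 + T))
(P(g) + 7700) + G(-34) = ((-123 + (-123)**3) + 7700) + 2/(-12 - 34) = ((-123 - 1860867) + 7700) + 2/(-46) = (-1860990 + 7700) + 2*(-1/46) = -1853290 - 1/23 = -42625671/23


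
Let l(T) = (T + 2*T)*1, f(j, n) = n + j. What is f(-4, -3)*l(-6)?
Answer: 126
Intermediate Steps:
f(j, n) = j + n
l(T) = 3*T (l(T) = (3*T)*1 = 3*T)
f(-4, -3)*l(-6) = (-4 - 3)*(3*(-6)) = -7*(-18) = 126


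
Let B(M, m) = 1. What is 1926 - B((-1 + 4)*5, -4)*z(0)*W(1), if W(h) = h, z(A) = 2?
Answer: 1924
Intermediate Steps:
1926 - B((-1 + 4)*5, -4)*z(0)*W(1) = 1926 - 1*2 = 1926 - 2 = 1924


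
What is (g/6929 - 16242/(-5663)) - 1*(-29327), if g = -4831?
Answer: 1150845194994/39238927 ≈ 29329.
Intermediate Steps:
(g/6929 - 16242/(-5663)) - 1*(-29327) = (-4831/6929 - 16242/(-5663)) - 1*(-29327) = (-4831*1/6929 - 16242*(-1/5663)) + 29327 = (-4831/6929 + 16242/5663) + 29327 = 85182865/39238927 + 29327 = 1150845194994/39238927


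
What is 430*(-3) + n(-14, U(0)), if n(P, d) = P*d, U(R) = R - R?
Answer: -1290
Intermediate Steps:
U(R) = 0
430*(-3) + n(-14, U(0)) = 430*(-3) - 14*0 = -1290 + 0 = -1290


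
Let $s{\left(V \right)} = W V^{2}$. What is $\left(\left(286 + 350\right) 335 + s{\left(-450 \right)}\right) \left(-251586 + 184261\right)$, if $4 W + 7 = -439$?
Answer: $1505770079250$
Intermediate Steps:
$W = - \frac{223}{2}$ ($W = - \frac{7}{4} + \frac{1}{4} \left(-439\right) = - \frac{7}{4} - \frac{439}{4} = - \frac{223}{2} \approx -111.5$)
$s{\left(V \right)} = - \frac{223 V^{2}}{2}$
$\left(\left(286 + 350\right) 335 + s{\left(-450 \right)}\right) \left(-251586 + 184261\right) = \left(\left(286 + 350\right) 335 - \frac{223 \left(-450\right)^{2}}{2}\right) \left(-251586 + 184261\right) = \left(636 \cdot 335 - 22578750\right) \left(-67325\right) = \left(213060 - 22578750\right) \left(-67325\right) = \left(-22365690\right) \left(-67325\right) = 1505770079250$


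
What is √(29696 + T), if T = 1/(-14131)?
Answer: 5*√237194021077/14131 ≈ 172.33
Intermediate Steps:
T = -1/14131 ≈ -7.0766e-5
√(29696 + T) = √(29696 - 1/14131) = √(419634175/14131) = 5*√237194021077/14131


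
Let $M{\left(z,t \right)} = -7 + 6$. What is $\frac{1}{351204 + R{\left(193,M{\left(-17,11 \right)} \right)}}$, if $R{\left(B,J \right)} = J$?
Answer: $\frac{1}{351203} \approx 2.8474 \cdot 10^{-6}$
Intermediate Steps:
$M{\left(z,t \right)} = -1$
$\frac{1}{351204 + R{\left(193,M{\left(-17,11 \right)} \right)}} = \frac{1}{351204 - 1} = \frac{1}{351203}$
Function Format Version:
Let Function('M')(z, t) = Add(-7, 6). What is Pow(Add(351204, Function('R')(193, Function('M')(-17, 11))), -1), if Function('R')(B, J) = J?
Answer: Rational(1, 351203) ≈ 2.8474e-6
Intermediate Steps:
Function('M')(z, t) = -1
Pow(Add(351204, Function('R')(193, Function('M')(-17, 11))), -1) = Pow(Add(351204, -1), -1) = Pow(351203, -1) = Rational(1, 351203)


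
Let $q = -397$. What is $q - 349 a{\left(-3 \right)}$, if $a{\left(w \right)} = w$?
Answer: $650$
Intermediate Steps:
$q - 349 a{\left(-3 \right)} = -397 - -1047 = -397 + 1047 = 650$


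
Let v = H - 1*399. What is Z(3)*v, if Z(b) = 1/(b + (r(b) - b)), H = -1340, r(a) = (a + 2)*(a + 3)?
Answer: -1739/30 ≈ -57.967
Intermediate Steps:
r(a) = (2 + a)*(3 + a)
Z(b) = 1/(6 + b**2 + 5*b) (Z(b) = 1/(b + ((6 + b**2 + 5*b) - b)) = 1/(b + (6 + b**2 + 4*b)) = 1/(6 + b**2 + 5*b))
v = -1739 (v = -1340 - 1*399 = -1340 - 399 = -1739)
Z(3)*v = -1739/(6 + 3**2 + 5*3) = -1739/(6 + 9 + 15) = -1739/30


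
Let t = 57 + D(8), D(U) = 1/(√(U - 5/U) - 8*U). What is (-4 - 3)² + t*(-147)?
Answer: -90796902/10903 + 98*√118/10903 ≈ -8327.6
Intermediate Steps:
t = 57 - 1/(64 - √118/4) (t = 57 - 1/(-√(8 - 5/8) + 8*8) = 57 - 1/(-√(8 - 5*⅛) + 64) = 57 - 1/(-√(8 - 5/8) + 64) = 57 - 1/(-√(59/8) + 64) = 57 - 1/(-√118/4 + 64) = 57 - 1/(64 - √118/4) ≈ 56.984)
(-4 - 3)² + t*(-147) = (-4 - 3)² + (1863901/32709 - 2*√118/32709)*(-147) = (-7)² + (-91331149/10903 + 98*√118/10903) = 49 + (-91331149/10903 + 98*√118/10903) = -90796902/10903 + 98*√118/10903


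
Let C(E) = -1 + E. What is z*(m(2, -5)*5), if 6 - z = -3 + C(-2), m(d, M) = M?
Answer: -300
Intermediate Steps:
z = 12 (z = 6 - (-3 + (-1 - 2)) = 6 - (-3 - 3) = 6 - 1*(-6) = 6 + 6 = 12)
z*(m(2, -5)*5) = 12*(-5*5) = 12*(-25) = -300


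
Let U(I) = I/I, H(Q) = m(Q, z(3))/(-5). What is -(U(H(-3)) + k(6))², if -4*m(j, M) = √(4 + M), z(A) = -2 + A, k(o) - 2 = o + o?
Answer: -225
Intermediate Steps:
k(o) = 2 + 2*o (k(o) = 2 + (o + o) = 2 + 2*o)
m(j, M) = -√(4 + M)/4
H(Q) = √5/20 (H(Q) = -√(4 + (-2 + 3))/4/(-5) = -√(4 + 1)/4*(-⅕) = -√5/4*(-⅕) = √5/20)
U(I) = 1
-(U(H(-3)) + k(6))² = -(1 + (2 + 2*6))² = -(1 + (2 + 12))² = -(1 + 14)² = -1*15² = -1*225 = -225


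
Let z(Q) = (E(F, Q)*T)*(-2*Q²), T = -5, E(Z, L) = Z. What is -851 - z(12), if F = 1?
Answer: -2291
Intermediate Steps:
z(Q) = 10*Q² (z(Q) = (1*(-5))*(-2*Q²) = -(-10)*Q² = 10*Q²)
-851 - z(12) = -851 - 10*12² = -851 - 10*144 = -851 - 1*1440 = -851 - 1440 = -2291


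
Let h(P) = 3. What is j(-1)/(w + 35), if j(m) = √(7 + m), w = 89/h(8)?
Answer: 3*√6/194 ≈ 0.037879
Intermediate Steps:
w = 89/3 ≈ 29.667
j(-1)/(w + 35) = √(7 - 1)/(89/3 + 35) = √6/(194/3) = √6*(3/194) = 3*√6/194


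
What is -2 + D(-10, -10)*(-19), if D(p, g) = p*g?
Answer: -1902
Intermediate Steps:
D(p, g) = g*p
-2 + D(-10, -10)*(-19) = -2 - 10*(-10)*(-19) = -2 + 100*(-19) = -2 - 1900 = -1902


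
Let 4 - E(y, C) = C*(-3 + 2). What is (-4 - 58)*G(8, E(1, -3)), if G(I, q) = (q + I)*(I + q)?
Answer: -5022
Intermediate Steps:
E(y, C) = 4 + C (E(y, C) = 4 - C*(-3 + 2) = 4 - C*(-1) = 4 - (-1)*C = 4 + C)
G(I, q) = (I + q)² (G(I, q) = (I + q)*(I + q) = (I + q)²)
(-4 - 58)*G(8, E(1, -3)) = (-4 - 58)*(8 + (4 - 3))² = -62*(8 + 1)² = -62*9² = -62*81 = -5022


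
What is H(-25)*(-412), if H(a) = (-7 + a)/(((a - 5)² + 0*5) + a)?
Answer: 13184/875 ≈ 15.067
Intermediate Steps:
H(a) = (-7 + a)/(a + (-5 + a)²) (H(a) = (-7 + a)/(((-5 + a)² + 0) + a) = (-7 + a)/((-5 + a)² + a) = (-7 + a)/(a + (-5 + a)²))
H(-25)*(-412) = ((-7 - 25)/(-25 + (-5 - 25)²))*(-412) = (-32/(-25 + (-30)²))*(-412) = (-32/(-25 + 900))*(-412) = (-32/875)*(-412) = ((1/875)*(-32))*(-412) = -32/875*(-412) = 13184/875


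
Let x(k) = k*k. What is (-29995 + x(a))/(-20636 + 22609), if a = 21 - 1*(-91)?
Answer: -17451/1973 ≈ -8.8449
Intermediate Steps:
a = 112 (a = 21 + 91 = 112)
x(k) = k²
(-29995 + x(a))/(-20636 + 22609) = (-29995 + 112²)/(-20636 + 22609) = (-29995 + 12544)/1973 = -17451*1/1973 = -17451/1973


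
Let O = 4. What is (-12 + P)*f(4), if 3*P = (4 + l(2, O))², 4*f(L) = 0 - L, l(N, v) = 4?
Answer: -28/3 ≈ -9.3333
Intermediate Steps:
f(L) = -L/4 (f(L) = (0 - L)/4 = (-L)/4 = -L/4)
P = 64/3 (P = (4 + 4)²/3 = (⅓)*8² = (⅓)*64 = 64/3 ≈ 21.333)
(-12 + P)*f(4) = (-12 + 64/3)*(-¼*4) = (28/3)*(-1) = -28/3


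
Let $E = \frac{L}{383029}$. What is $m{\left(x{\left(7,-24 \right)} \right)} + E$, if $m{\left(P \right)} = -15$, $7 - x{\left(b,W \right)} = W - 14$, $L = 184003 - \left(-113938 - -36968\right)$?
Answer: $- \frac{5484462}{383029} \approx -14.319$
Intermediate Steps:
$L = 260973$ ($L = 184003 - \left(-113938 + 36968\right) = 184003 - -76970 = 184003 + 76970 = 260973$)
$x{\left(b,W \right)} = 21 - W$ ($x{\left(b,W \right)} = 7 - \left(W - 14\right) = 7 - \left(-14 + W\right) = 21 - W$)
$E = \frac{260973}{383029} \approx 0.68134$
$m{\left(x{\left(7,-24 \right)} \right)} + E = -15 + \frac{260973}{383029} = - \frac{5484462}{383029}$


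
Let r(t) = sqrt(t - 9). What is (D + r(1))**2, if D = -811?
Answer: 657713 - 3244*I*sqrt(2) ≈ 6.5771e+5 - 4587.7*I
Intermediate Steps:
r(t) = sqrt(-9 + t)
(D + r(1))**2 = (-811 + sqrt(-9 + 1))**2 = (-811 + sqrt(-8))**2 = (-811 + 2*I*sqrt(2))**2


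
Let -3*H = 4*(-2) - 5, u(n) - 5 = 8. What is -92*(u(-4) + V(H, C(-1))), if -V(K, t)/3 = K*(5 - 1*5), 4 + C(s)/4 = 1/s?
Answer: -1196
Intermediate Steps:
C(s) = -16 + 4/s
u(n) = 13 (u(n) = 5 + 8 = 13)
H = 13/3 (H = -(4*(-2) - 5)/3 = -(-8 - 5)/3 = -1/3*(-13) = 13/3 ≈ 4.3333)
V(K, t) = 0 (V(K, t) = -3*K*(5 - 1*5) = -3*K*(5 - 5) = -3*K*0 = -3*0 = 0)
-92*(u(-4) + V(H, C(-1))) = -92*(13 + 0) = -92*13 = -1196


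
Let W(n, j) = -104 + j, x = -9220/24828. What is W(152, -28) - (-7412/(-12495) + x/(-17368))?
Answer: -3502022671477/26411778120 ≈ -132.59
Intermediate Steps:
x = -2305/6207 (x = -9220*1/24828 = -2305/6207 ≈ -0.37136)
W(152, -28) - (-7412/(-12495) + x/(-17368)) = (-104 - 28) - (-7412/(-12495) - 2305/6207/(-17368)) = -132 - (-7412*(-1/12495) - 2305/6207*(-1/17368)) = -132 - (436/735 + 2305/107803176) = -132 - 1*15667959637/26411778120 = -132 - 15667959637/26411778120 = -3502022671477/26411778120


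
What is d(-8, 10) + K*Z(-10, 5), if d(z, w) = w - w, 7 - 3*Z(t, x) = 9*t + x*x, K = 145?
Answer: 3480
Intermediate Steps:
Z(t, x) = 7/3 - 3*t - x²/3 (Z(t, x) = 7/3 - (9*t + x*x)/3 = 7/3 - (9*t + x²)/3 = 7/3 - (x² + 9*t)/3 = 7/3 + (-3*t - x²/3) = 7/3 - 3*t - x²/3)
d(z, w) = 0
d(-8, 10) + K*Z(-10, 5) = 0 + 145*(7/3 - 3*(-10) - ⅓*5²) = 0 + 145*(7/3 + 30 - ⅓*25) = 0 + 145*(7/3 + 30 - 25/3) = 0 + 145*24 = 0 + 3480 = 3480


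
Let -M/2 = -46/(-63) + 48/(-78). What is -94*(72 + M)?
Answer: -5525320/819 ≈ -6746.4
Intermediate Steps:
M = -188/819 (M = -2*(-46/(-63) + 48/(-78)) = -2*(-46*(-1/63) + 48*(-1/78)) = -2*(46/63 - 8/13) = -2*94/819 = -188/819 ≈ -0.22955)
-94*(72 + M) = -94*(72 - 188/819) = -94*58780/819 = -5525320/819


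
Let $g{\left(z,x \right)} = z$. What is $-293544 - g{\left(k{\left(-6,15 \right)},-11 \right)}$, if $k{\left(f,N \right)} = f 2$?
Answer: $-293532$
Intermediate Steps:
$k{\left(f,N \right)} = 2 f$
$-293544 - g{\left(k{\left(-6,15 \right)},-11 \right)} = -293544 - 2 \left(-6\right) = -293544 - -12 = -293544 + 12 = -293532$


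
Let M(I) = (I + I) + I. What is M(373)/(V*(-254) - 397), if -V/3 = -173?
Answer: -1119/132223 ≈ -0.0084630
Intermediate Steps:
V = 519 (V = -3*(-173) = 519)
M(I) = 3*I (M(I) = 2*I + I = 3*I)
M(373)/(V*(-254) - 397) = (3*373)/(519*(-254) - 397) = 1119/(-131826 - 397) = 1119/(-132223) = 1119*(-1/132223) = -1119/132223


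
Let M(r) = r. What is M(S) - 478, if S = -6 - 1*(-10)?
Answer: -474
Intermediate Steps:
S = 4 (S = -6 + 10 = 4)
M(S) - 478 = 4 - 478 = -474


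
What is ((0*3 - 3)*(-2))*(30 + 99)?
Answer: 774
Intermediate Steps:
((0*3 - 3)*(-2))*(30 + 99) = ((0 - 3)*(-2))*129 = -3*(-2)*129 = 6*129 = 774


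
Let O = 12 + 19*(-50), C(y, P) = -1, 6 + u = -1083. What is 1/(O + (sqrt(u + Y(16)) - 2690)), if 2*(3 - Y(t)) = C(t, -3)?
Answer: -7256/26326939 - I*sqrt(4342)/26326939 ≈ -0.00027561 - 2.5029e-6*I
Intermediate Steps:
u = -1089 (u = -6 - 1083 = -1089)
O = -938 (O = 12 - 950 = -938)
Y(t) = 7/2 (Y(t) = 3 - 1/2*(-1) = 3 + 1/2 = 7/2)
1/(O + (sqrt(u + Y(16)) - 2690)) = 1/(-938 + (sqrt(-1089 + 7/2) - 2690)) = 1/(-938 + (sqrt(-2171/2) - 2690)) = 1/(-938 + (I*sqrt(4342)/2 - 2690)) = 1/(-938 + (-2690 + I*sqrt(4342)/2)) = 1/(-3628 + I*sqrt(4342)/2)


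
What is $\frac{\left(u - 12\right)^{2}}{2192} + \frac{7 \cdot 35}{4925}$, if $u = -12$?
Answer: $\frac{42173}{134945} \approx 0.31252$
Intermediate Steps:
$\frac{\left(u - 12\right)^{2}}{2192} + \frac{7 \cdot 35}{4925} = \frac{\left(-12 - 12\right)^{2}}{2192} + \frac{7 \cdot 35}{4925} = \left(-24\right)^{2} \cdot \frac{1}{2192} + 245 \cdot \frac{1}{4925} = 576 \cdot \frac{1}{2192} + \frac{49}{985} = \frac{36}{137} + \frac{49}{985} = \frac{42173}{134945}$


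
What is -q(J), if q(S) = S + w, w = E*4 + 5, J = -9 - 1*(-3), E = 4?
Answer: -15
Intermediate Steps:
J = -6 (J = -9 + 3 = -6)
w = 21 (w = 4*4 + 5 = 16 + 5 = 21)
q(S) = 21 + S (q(S) = S + 21 = 21 + S)
-q(J) = -(21 - 6) = -1*15 = -15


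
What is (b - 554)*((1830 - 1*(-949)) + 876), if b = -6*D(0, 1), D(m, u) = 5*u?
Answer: -2134520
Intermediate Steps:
b = -30 ≈ -30.000
(b - 554)*((1830 - 1*(-949)) + 876) = (-30 - 554)*((1830 - 1*(-949)) + 876) = -584*((1830 + 949) + 876) = -584*(2779 + 876) = -584*3655 = -2134520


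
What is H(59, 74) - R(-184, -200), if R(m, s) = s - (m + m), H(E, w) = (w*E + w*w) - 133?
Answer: 9541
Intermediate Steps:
H(E, w) = -133 + w² + E*w (H(E, w) = (E*w + w²) - 133 = (w² + E*w) - 133 = -133 + w² + E*w)
R(m, s) = s - 2*m
H(59, 74) - R(-184, -200) = (-133 + 74² + 59*74) - (-200 - 2*(-184)) = (-133 + 5476 + 4366) - (-200 + 368) = 9709 - 1*168 = 9709 - 168 = 9541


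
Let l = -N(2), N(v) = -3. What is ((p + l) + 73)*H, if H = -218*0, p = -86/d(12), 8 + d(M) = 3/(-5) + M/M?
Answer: 0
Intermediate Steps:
d(M) = -38/5 (d(M) = -8 + (3/(-5) + M/M) = -8 + (3*(-⅕) + 1) = -8 + (-⅗ + 1) = -8 + ⅖ = -38/5)
l = 3 (l = -1*(-3) = 3)
p = 215/19 (p = -86/(-38/5) = -86*(-5/38) = 215/19 ≈ 11.316)
H = 0
((p + l) + 73)*H = ((215/19 + 3) + 73)*0 = (272/19 + 73)*0 = (1659/19)*0 = 0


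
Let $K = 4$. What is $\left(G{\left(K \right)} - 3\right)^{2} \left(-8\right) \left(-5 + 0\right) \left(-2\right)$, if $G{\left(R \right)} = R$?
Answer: $-80$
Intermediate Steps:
$\left(G{\left(K \right)} - 3\right)^{2} \left(-8\right) \left(-5 + 0\right) \left(-2\right) = \left(4 - 3\right)^{2} \left(-8\right) \left(-5 + 0\right) \left(-2\right) = 1^{2} \left(-8\right) \left(\left(-5\right) \left(-2\right)\right) = 1 \left(-8\right) 10 = \left(-8\right) 10 = -80$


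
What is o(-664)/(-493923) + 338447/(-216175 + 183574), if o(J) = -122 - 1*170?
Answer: -55719079363/5367461241 ≈ -10.381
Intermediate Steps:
o(J) = -292 (o(J) = -122 - 170 = -292)
o(-664)/(-493923) + 338447/(-216175 + 183574) = -292/(-493923) + 338447/(-216175 + 183574) = -292*(-1/493923) + 338447/(-32601) = 292/493923 + 338447*(-1/32601) = 292/493923 - 338447/32601 = -55719079363/5367461241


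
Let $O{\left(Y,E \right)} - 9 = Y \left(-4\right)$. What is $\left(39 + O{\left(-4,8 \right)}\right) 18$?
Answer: $1152$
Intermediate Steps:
$O{\left(Y,E \right)} = 9 - 4 Y$ ($O{\left(Y,E \right)} = 9 + Y \left(-4\right) = 9 - 4 Y$)
$\left(39 + O{\left(-4,8 \right)}\right) 18 = \left(39 + \left(9 - -16\right)\right) 18 = \left(39 + \left(9 + 16\right)\right) 18 = \left(39 + 25\right) 18 = 64 \cdot 18 = 1152$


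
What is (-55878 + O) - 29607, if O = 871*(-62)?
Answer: -139487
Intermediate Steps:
O = -54002
(-55878 + O) - 29607 = (-55878 - 54002) - 29607 = -109880 - 29607 = -139487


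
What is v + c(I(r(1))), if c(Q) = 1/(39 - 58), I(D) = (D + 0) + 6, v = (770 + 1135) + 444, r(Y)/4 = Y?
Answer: 44630/19 ≈ 2348.9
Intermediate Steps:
r(Y) = 4*Y
v = 2349 (v = 1905 + 444 = 2349)
I(D) = 6 + D (I(D) = D + 6 = 6 + D)
c(Q) = -1/19 (c(Q) = 1/(-19) = -1/19)
v + c(I(r(1))) = 2349 - 1/19 = 44630/19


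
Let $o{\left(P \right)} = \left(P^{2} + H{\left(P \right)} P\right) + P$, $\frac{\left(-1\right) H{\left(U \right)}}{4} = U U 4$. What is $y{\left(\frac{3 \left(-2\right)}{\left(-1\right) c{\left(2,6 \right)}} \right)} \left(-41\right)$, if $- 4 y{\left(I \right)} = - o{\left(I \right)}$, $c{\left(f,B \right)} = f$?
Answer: $4305$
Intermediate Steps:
$H{\left(U \right)} = - 16 U^{2}$ ($H{\left(U \right)} = - 4 U U 4 = - 4 U^{2} \cdot 4 = - 4 \cdot 4 U^{2} = - 16 U^{2}$)
$o{\left(P \right)} = P + P^{2} - 16 P^{3}$ ($o{\left(P \right)} = \left(P^{2} + - 16 P^{2} P\right) + P = \left(P^{2} - 16 P^{3}\right) + P = P + P^{2} - 16 P^{3}$)
$y{\left(I \right)} = \frac{I \left(1 + I - 16 I^{2}\right)}{4}$ ($y{\left(I \right)} = - \frac{\left(-1\right) I \left(1 + I - 16 I^{2}\right)}{4} = \frac{I \left(1 + I - 16 I^{2}\right)}{4}$)
$y{\left(\frac{3 \left(-2\right)}{\left(-1\right) c{\left(2,6 \right)}} \right)} \left(-41\right) = \frac{\frac{3 \left(-2\right)}{\left(-1\right) 2} \left(1 + \frac{3 \left(-2\right)}{\left(-1\right) 2} - 16 \left(\frac{3 \left(-2\right)}{\left(-1\right) 2}\right)^{2}\right)}{4} \left(-41\right) = \frac{- \frac{6}{-2} \left(1 - \frac{6}{-2} - 16 \left(- \frac{6}{-2}\right)^{2}\right)}{4} \left(-41\right) = \frac{\left(-6\right) \left(- \frac{1}{2}\right) \left(1 - -3 - 16 \left(\left(-6\right) \left(- \frac{1}{2}\right)\right)^{2}\right)}{4} \left(-41\right) = \frac{1}{4} \cdot 3 \left(1 + 3 - 16 \cdot 3^{2}\right) \left(-41\right) = \frac{1}{4} \cdot 3 \left(1 + 3 - 144\right) \left(-41\right) = \frac{1}{4} \cdot 3 \left(-140\right) \left(-41\right) = \left(-105\right) \left(-41\right) = 4305$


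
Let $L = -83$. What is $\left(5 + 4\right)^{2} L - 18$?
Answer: $-6741$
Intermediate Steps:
$\left(5 + 4\right)^{2} L - 18 = \left(5 + 4\right)^{2} \left(-83\right) - 18 = 9^{2} \left(-83\right) - 18 = 81 \left(-83\right) - 18 = -6723 - 18 = -6741$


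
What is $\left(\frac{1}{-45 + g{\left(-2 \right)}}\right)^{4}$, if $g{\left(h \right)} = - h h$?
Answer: $\frac{1}{5764801} \approx 1.7347 \cdot 10^{-7}$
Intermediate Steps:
$g{\left(h \right)} = - h^{2}$
$\left(\frac{1}{-45 + g{\left(-2 \right)}}\right)^{4} = \left(\frac{1}{-45 - \left(-2\right)^{2}}\right)^{4} = \left(\frac{1}{-45 - 4}\right)^{4} = \left(\frac{1}{-49}\right)^{4} = \left(- \frac{1}{49}\right)^{4} = \frac{1}{5764801}$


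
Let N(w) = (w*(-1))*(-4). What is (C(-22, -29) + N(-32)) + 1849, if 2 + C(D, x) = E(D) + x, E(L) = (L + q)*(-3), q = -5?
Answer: 1771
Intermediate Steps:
N(w) = 4*w (N(w) = -w*(-4) = 4*w)
E(L) = 15 - 3*L (E(L) = (L - 5)*(-3) = (-5 + L)*(-3) = 15 - 3*L)
C(D, x) = 13 + x - 3*D (C(D, x) = -2 + ((15 - 3*D) + x) = -2 + (15 + x - 3*D) = 13 + x - 3*D)
(C(-22, -29) + N(-32)) + 1849 = ((13 - 29 - 3*(-22)) + 4*(-32)) + 1849 = ((13 - 29 + 66) - 128) + 1849 = (50 - 128) + 1849 = -78 + 1849 = 1771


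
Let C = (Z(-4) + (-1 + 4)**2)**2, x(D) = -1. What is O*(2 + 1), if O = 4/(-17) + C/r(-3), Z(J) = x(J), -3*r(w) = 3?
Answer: -3276/17 ≈ -192.71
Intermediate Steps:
r(w) = -1 (r(w) = -1/3*3 = -1)
Z(J) = -1
C = 64 (C = (-1 + (-1 + 4)**2)**2 = (-1 + 3**2)**2 = (-1 + 9)**2 = 8**2 = 64)
O = -1092/17 (O = 4/(-17) + 64/(-1) = 4*(-1/17) + 64*(-1) = -4/17 - 64 = -1092/17 ≈ -64.235)
O*(2 + 1) = -1092*(2 + 1)/17 = -1092/17*3 = -3276/17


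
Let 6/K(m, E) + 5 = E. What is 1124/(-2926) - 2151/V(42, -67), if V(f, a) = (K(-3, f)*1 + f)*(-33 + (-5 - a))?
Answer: -47286887/22062040 ≈ -2.1434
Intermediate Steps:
K(m, E) = 6/(-5 + E)
V(f, a) = (-38 - a)*(f + 6/(-5 + f)) (V(f, a) = ((6/(-5 + f))*1 + f)*(-33 + (-5 - a)) = (6/(-5 + f) + f)*(-38 - a) = (f + 6/(-5 + f))*(-38 - a) = (-38 - a)*(f + 6/(-5 + f)))
1124/(-2926) - 2151/V(42, -67) = 1124/(-2926) - 2151*(-5 + 42)/(-228 - 6*(-67) + 42*(-38 - 1*(-67))*(-5 + 42)) = 1124*(-1/2926) - 2151*37/(-228 + 402 + 42*(-38 + 67)*37) = -562/1463 - 2151*37/(-228 + 402 + 42*29*37) = -562/1463 - 2151*37/(-228 + 402 + 45066) = -562/1463 - 2151/((1/37)*45240) = -562/1463 - 2151/45240/37 = -562/1463 - 2151*37/45240 = -562/1463 - 26529/15080 = -47286887/22062040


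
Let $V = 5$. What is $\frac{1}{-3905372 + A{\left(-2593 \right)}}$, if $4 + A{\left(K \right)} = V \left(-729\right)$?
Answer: $- \frac{1}{3909021} \approx -2.5582 \cdot 10^{-7}$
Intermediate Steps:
$A{\left(K \right)} = -3649$ ($A{\left(K \right)} = -4 + 5 \left(-729\right) = -4 - 3645 = -3649$)
$\frac{1}{-3905372 + A{\left(-2593 \right)}} = \frac{1}{-3905372 - 3649} = \frac{1}{-3909021} = - \frac{1}{3909021}$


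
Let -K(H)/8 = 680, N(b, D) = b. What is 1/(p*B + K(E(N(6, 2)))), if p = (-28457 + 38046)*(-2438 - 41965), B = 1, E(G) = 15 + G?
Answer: -1/425785807 ≈ -2.3486e-9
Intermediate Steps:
K(H) = -5440 (K(H) = -8*680 = -5440)
p = -425780367 (p = 9589*(-44403) = -425780367)
1/(p*B + K(E(N(6, 2)))) = 1/(-425780367*1 - 5440) = 1/(-425780367 - 5440) = 1/(-425785807) = -1/425785807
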